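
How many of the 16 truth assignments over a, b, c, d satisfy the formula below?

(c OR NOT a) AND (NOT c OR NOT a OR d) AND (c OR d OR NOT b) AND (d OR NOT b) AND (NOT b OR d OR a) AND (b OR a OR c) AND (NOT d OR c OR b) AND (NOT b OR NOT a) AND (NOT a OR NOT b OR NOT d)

There are 2^4 = 16 truth assignments over (a, b, c, d).
Check each against the 9 clauses (columns in the order a, b, c, d):
  F F F F  ✗ fails (b OR a OR c)
  F F F T  ✗ fails (b OR a OR c)
  F F T F  ✓ satisfies all
  F F T T  ✓ satisfies all
  F T F F  ✗ fails (c OR d OR NOT b)
  F T F T  ✓ satisfies all
  F T T F  ✗ fails (d OR NOT b)
  F T T T  ✓ satisfies all
  T F F F  ✗ fails (c OR NOT a)
  T F F T  ✗ fails (c OR NOT a)
  T F T F  ✗ fails (NOT c OR NOT a OR d)
  T F T T  ✓ satisfies all
  T T F F  ✗ fails (c OR NOT a)
  T T F T  ✗ fails (c OR NOT a)
  T T T F  ✗ fails (NOT c OR NOT a OR d)
  T T T T  ✗ fails (NOT b OR NOT a)
5 of the 16 rows are models.

5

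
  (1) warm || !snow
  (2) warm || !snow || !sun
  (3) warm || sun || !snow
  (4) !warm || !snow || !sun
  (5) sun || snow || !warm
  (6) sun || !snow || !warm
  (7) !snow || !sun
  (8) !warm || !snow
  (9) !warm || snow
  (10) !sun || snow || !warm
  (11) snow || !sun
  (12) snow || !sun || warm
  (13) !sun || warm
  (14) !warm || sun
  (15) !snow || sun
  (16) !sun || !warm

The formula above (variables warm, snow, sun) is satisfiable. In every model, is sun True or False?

Suppose sun = true.
The clause (!snow) is unit, so snow = false.
But (snow) is also a unit clause — contradiction.
So every satisfying assignment has sun = False.

False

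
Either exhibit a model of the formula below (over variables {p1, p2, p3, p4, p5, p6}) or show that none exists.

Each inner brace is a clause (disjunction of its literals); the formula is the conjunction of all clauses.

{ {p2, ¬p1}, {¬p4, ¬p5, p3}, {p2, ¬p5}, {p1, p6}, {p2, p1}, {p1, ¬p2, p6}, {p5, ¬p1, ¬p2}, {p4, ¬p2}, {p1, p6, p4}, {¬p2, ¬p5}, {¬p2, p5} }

Suppose p2 = True.
(p4) alone gives p4 = True.
(¬p5) alone gives p5 = False.
Now (p5) is unsatisfied and unit — conflict.
Backtrack on p2: now try p2 = False.
(¬p1) alone gives p1 = False.
Now (p1) is unsatisfied and unit — conflict.
Both values of p2 lead to a conflict.

UNSATISFIABLE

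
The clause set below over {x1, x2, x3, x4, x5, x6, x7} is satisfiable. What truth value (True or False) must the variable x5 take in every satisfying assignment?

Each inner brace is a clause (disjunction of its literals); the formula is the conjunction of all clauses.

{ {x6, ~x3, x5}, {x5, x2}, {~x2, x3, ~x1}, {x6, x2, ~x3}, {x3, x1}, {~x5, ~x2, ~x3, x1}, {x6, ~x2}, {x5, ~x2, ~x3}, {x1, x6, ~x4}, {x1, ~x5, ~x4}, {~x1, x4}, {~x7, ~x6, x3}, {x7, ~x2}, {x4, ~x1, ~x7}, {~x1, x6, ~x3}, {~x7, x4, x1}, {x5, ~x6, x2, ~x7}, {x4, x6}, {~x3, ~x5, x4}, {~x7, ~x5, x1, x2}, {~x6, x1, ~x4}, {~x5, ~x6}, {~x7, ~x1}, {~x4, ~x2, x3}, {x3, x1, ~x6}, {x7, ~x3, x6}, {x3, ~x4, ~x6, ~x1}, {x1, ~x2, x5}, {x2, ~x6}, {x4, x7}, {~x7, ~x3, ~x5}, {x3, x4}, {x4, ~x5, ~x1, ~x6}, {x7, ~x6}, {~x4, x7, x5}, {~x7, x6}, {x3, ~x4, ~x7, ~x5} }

Suppose x5 = 0.
(x2) alone gives x2 = 1.
(x6) alone gives x6 = 1.
(~x3) alone gives x3 = 0.
(~x1) alone gives x1 = 0.
Now (x1) is unsatisfied and unit — conflict.
So every satisfying assignment has x5 = True.

True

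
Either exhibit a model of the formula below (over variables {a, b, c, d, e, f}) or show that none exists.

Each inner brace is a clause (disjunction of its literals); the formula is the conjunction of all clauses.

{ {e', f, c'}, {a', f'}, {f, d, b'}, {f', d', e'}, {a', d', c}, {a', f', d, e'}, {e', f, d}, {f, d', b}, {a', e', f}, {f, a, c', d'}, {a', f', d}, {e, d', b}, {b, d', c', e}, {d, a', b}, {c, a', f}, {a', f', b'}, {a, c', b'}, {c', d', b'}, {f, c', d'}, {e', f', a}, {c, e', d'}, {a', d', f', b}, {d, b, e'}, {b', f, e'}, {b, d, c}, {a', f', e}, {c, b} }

Case a = 0:
Case c = 1:
Unit clause (b') forces b = 0.
Case e = 0:
Unit clause (d') forces d = 0.
Every clause is now satisfied; f is unconstrained.

a=0,  b=0,  c=1,  d=0,  e=0,  f=1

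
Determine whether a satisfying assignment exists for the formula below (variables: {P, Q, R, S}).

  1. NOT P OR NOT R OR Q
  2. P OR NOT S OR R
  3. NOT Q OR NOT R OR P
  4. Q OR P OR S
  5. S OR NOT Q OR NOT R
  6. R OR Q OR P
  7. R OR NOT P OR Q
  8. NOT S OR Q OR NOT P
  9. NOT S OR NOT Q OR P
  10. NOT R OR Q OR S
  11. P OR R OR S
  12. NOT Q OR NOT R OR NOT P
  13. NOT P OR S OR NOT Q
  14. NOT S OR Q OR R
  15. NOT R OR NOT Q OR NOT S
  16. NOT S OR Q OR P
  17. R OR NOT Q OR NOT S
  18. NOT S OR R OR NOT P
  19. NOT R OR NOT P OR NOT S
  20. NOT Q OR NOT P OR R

Suppose P = false.
Suppose S = false.
The clause (Q) is unit, so Q = true.
The clause (NOT R) is unit, so R = false.
But (R) is also a unit clause — contradiction.
Undo S and try S = true.
The clause (R) is unit, so R = true.
The clause (NOT Q) is unit, so Q = false.
But (Q) is also a unit clause — contradiction.
Both values of S lead to a conflict.
Undo P and try P = true.
Suppose R = false.
The clause (Q) is unit, so Q = true.
But (NOT Q) is also a unit clause — contradiction.
Undo R and try R = true.
The clause (Q) is unit, so Q = true.
But (NOT Q) is also a unit clause — contradiction.
Both values of R lead to a conflict.
Both values of P lead to a conflict.
No assignment satisfies every clause.

No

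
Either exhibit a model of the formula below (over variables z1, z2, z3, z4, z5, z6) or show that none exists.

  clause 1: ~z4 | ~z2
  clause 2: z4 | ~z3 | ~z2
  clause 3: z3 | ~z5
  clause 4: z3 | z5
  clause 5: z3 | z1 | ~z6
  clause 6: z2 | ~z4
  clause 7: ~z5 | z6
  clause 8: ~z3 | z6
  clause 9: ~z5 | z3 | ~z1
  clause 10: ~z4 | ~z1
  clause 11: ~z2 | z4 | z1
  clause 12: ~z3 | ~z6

Try z4 = 0.
Try z3 = 0.
The clause (~z5) is unit, so z5 = 0.
But (z5) is also a unit clause — contradiction.
Undo z3 and try z3 = 1.
The clause (~z2) is unit, so z2 = 0.
The clause (z6) is unit, so z6 = 1.
But (~z6) is also a unit clause — contradiction.
Both values of z3 lead to a conflict.
Undo z4 and try z4 = 1.
The clause (~z2) is unit, so z2 = 0.
But (z2) is also a unit clause — contradiction.
Both values of z4 lead to a conflict.

UNSATISFIABLE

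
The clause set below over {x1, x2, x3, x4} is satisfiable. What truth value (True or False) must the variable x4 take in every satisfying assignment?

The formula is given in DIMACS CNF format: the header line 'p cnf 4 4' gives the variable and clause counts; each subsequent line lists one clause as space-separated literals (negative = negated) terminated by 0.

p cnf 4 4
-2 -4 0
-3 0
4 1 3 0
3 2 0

False

Suppose x4 = True.
The clause (¬x2) is unit, so x2 = False.
The clause (¬x3) is unit, so x3 = False.
That conflicts with the unit clause (x3).
So every satisfying assignment has x4 = False.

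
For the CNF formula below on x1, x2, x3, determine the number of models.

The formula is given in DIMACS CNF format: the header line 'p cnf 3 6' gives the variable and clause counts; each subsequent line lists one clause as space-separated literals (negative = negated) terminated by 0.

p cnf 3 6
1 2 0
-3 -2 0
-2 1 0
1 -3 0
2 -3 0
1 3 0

2

There are 2^3 = 8 truth assignments over (x1, x2, x3).
Split on x1. With x1 = True, the clauses containing x1 are satisfied and ¬x1 drops from the rest; 2 of the 2^2 = 4 assignments to the other variables satisfy what remains.
With x1 = False, by the same count on the reduced clause set, 0 assignments work.
Total: 2 + 0 = 2.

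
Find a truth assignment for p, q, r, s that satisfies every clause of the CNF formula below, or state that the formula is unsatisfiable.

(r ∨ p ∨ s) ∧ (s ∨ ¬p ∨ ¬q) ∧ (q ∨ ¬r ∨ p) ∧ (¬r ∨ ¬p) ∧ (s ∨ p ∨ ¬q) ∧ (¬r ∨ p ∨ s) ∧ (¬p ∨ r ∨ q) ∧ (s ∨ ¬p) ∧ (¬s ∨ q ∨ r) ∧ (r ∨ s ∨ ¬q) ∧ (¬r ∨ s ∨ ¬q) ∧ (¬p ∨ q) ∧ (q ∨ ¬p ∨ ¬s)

p ↦ True, q ↦ True, r ↦ False, s ↦ True

Try r = False.
Try p = True.
The clause (q) is unit, so q = True.
The clause (s) is unit, so s = True.
This assignment satisfies each clause.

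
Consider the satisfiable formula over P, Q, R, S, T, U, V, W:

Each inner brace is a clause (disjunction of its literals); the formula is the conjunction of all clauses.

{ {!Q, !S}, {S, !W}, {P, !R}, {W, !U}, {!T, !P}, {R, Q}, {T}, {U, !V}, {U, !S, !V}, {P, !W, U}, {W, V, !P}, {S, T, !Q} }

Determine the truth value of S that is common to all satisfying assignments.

False

Suppose S = true.
(!Q) alone gives Q = false.
(R) alone gives R = true.
(P) alone gives P = true.
(!T) alone gives T = false.
That conflicts with the unit clause (T).
So every satisfying assignment has S = False.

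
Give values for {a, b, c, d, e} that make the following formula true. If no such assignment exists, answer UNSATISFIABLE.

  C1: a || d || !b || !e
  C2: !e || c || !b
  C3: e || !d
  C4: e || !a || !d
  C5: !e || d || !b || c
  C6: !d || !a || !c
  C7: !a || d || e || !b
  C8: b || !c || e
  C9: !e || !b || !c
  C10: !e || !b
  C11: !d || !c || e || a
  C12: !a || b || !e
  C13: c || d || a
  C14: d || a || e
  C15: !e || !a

a=true,  b=false,  c=false,  d=false,  e=false

Branch on e: set e = false.
The clause (!d) is unit, so d = false.
The clause (a) is unit, so a = true.
The clause (!b) is unit, so b = false.
The clause (!c) is unit, so c = false.
All clauses are satisfied.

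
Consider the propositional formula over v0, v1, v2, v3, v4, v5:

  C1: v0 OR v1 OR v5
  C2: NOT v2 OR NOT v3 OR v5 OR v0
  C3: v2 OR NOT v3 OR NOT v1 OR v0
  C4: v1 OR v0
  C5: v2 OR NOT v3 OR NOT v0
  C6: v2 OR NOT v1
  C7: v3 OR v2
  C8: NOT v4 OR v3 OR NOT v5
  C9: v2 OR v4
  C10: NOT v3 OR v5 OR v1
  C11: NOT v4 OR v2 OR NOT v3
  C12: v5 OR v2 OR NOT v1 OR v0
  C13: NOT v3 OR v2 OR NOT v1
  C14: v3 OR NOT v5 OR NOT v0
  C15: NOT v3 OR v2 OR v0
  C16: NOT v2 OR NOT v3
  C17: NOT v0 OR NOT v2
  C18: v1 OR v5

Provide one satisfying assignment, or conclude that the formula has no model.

Suppose v1 = true.
Unit clause (v2) forces v2 = true.
Unit clause (NOT v3) forces v3 = false.
Unit clause (NOT v0) forces v0 = false.
Suppose v4 = false.
Every clause is now satisfied; v5 is unconstrained.

v0 ↦ false; v1 ↦ true; v2 ↦ true; v3 ↦ false; v4 ↦ false; v5 ↦ false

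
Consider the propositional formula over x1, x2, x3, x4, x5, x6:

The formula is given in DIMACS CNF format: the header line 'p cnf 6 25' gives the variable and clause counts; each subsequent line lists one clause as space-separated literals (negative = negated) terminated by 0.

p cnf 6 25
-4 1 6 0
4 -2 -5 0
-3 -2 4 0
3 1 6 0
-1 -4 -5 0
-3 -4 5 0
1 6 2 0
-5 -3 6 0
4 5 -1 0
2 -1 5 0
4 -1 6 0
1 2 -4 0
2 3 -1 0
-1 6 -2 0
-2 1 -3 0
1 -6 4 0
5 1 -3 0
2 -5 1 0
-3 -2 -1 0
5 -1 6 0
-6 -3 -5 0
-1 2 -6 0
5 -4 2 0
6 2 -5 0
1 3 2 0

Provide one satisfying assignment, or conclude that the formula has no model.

Try x4 = True.
Try x1 = True.
From the singleton clause (¬x5), x5 = False.
From the singleton clause (¬x3), x3 = False.
From the singleton clause (x2), x2 = True.
From the singleton clause (x6), x6 = True.
All clauses are satisfied.

x1=True; x2=True; x3=False; x4=True; x5=False; x6=True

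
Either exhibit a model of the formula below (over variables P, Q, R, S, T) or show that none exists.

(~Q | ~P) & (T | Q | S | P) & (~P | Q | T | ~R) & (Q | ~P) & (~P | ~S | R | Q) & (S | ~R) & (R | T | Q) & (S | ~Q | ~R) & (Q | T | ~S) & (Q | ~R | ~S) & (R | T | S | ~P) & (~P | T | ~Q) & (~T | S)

P=0; Q=1; R=0; S=1; T=1

Case Q = 1:
From the singleton clause (~P), P = 0.
Case S = 1:
Every clause is now satisfied; R, T are unconstrained.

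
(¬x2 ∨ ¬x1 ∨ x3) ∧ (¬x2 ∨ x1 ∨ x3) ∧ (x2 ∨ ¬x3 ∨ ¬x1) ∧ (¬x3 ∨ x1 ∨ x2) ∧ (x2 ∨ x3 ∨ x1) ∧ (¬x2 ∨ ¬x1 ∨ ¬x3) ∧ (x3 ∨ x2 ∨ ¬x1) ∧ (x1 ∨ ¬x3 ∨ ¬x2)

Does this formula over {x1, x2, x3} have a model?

Suppose x2 = False.
Suppose x3 = False.
(x1) alone gives x1 = True.
That conflicts with the unit clause (¬x1).
Backtrack on x3: now try x3 = True.
(¬x1) alone gives x1 = False.
That conflicts with the unit clause (x1).
Neither x3 = True nor x3 = False works.
Backtrack on x2: now try x2 = True.
Suppose x1 = False.
(x3) alone gives x3 = True.
That conflicts with the unit clause (¬x3).
Backtrack on x1: now try x1 = True.
(x3) alone gives x3 = True.
That conflicts with the unit clause (¬x3).
Neither x1 = True nor x1 = False works.
Neither x2 = True nor x2 = False works.
No assignment satisfies every clause.

No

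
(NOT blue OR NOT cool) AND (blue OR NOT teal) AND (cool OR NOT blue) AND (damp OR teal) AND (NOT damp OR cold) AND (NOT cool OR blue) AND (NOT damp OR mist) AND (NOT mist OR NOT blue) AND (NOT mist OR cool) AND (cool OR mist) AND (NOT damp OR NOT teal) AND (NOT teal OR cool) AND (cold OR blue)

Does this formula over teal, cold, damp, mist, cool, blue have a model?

Try blue = false.
The clause (NOT teal) is unit, so teal = false.
The clause (damp) is unit, so damp = true.
The clause (cold) is unit, so cold = true.
The clause (NOT cool) is unit, so cool = false.
The clause (mist) is unit, so mist = true.
But (NOT mist) is also a unit clause — contradiction.
Backtrack on blue: now try blue = true.
The clause (NOT cool) is unit, so cool = false.
But (cool) is also a unit clause — contradiction.
Either choice for blue ends in contradiction.
No assignment satisfies every clause.

No, unsatisfiable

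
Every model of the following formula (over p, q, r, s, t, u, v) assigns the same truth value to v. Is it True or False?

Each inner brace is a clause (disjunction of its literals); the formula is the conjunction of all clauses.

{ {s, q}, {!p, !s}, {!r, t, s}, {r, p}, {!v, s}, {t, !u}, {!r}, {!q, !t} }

False

Suppose v = true.
(s) alone gives s = true.
(!p) alone gives p = false.
(r) alone gives r = true.
That conflicts with the unit clause (!r).
So every satisfying assignment has v = False.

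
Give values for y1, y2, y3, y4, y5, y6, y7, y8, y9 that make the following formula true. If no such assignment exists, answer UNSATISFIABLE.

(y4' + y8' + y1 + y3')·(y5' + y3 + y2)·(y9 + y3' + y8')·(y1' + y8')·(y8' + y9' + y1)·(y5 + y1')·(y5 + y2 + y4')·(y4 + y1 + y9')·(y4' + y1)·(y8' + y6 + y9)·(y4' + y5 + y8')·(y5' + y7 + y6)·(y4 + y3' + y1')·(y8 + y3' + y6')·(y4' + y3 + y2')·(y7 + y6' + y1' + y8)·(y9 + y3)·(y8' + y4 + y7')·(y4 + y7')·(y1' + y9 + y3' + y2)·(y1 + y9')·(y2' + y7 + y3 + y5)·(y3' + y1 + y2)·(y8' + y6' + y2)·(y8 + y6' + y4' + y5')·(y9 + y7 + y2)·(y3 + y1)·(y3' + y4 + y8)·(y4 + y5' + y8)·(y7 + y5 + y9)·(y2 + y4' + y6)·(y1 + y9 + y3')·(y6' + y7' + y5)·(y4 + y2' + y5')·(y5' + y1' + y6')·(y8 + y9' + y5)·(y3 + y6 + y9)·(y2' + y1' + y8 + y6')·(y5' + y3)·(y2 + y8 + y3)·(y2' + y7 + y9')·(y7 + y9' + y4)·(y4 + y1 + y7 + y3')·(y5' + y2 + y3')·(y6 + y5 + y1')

Branch on y1: set y1 = 1.
Unit clause (y8') forces y8 = 0.
Unit clause (y5) forces y5 = 1.
Unit clause (y4) forces y4 = 1.
Unit clause (y6') forces y6 = 0.
Unit clause (y7) forces y7 = 1.
Unit clause (y2) forces y2 = 1.
Unit clause (y3) forces y3 = 1.
No clause remains; y9 is free.

y1: 1, y2: 1, y3: 1, y4: 1, y5: 1, y6: 0, y7: 1, y8: 0, y9: 1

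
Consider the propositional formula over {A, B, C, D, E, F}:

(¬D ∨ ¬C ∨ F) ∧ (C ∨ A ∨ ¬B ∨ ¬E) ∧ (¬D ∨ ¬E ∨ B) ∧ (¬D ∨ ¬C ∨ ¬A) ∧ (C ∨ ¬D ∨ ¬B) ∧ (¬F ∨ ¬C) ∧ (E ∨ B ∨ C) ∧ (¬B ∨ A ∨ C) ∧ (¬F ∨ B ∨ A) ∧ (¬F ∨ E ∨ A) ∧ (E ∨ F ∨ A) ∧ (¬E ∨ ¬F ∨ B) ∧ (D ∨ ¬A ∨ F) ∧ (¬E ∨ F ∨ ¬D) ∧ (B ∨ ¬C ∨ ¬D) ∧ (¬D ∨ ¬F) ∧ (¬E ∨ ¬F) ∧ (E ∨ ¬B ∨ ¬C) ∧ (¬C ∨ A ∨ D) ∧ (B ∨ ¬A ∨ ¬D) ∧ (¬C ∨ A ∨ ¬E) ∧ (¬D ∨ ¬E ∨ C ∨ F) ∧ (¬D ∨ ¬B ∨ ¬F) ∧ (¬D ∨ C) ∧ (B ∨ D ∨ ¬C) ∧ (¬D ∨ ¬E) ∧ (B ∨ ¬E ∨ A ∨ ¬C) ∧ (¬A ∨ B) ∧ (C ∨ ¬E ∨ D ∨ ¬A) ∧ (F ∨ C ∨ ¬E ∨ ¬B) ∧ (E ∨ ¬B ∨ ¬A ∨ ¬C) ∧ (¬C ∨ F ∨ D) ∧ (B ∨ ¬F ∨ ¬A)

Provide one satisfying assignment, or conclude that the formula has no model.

Suppose F = False.
Suppose D = False.
(¬A) alone gives A = False.
(E) alone gives E = True.
(¬C) alone gives C = False.
(¬B) alone gives B = False.
This assignment satisfies each clause.

A ↦ False; B ↦ False; C ↦ False; D ↦ False; E ↦ True; F ↦ False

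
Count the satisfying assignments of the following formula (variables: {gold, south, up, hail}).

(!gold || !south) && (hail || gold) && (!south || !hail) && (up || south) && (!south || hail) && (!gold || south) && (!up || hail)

1

There are 2^4 = 16 truth assignments over (gold, south, up, hail).
Check each against the 7 clauses (columns in the order gold, south, up, hail):
  F F F F  ✗ fails (hail || gold)
  F F F T  ✗ fails (up || south)
  F F T F  ✗ fails (hail || gold)
  F F T T  ✓ satisfies all
  F T F F  ✗ fails (hail || gold)
  F T F T  ✗ fails (!south || !hail)
  F T T F  ✗ fails (hail || gold)
  F T T T  ✗ fails (!south || !hail)
  T F F F  ✗ fails (up || south)
  T F F T  ✗ fails (up || south)
  T F T F  ✗ fails (!gold || south)
  T F T T  ✗ fails (!gold || south)
  T T F F  ✗ fails (!gold || !south)
  T T F T  ✗ fails (!gold || !south)
  T T T F  ✗ fails (!gold || !south)
  T T T T  ✗ fails (!gold || !south)
1 of the 16 rows is a model.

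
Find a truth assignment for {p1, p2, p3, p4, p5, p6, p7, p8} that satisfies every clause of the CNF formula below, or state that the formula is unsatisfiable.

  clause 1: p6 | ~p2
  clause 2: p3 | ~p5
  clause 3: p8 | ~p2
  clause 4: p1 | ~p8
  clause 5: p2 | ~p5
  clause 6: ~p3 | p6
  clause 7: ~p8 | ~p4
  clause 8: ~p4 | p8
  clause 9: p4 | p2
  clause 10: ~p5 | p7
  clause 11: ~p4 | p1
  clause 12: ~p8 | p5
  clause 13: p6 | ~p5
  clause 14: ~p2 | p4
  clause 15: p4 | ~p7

UNSATISFIABLE

Try p6 = 1.
Try p3 = 1.
Try p8 = 1.
From the singleton clause (p1), p1 = 1.
From the singleton clause (~p4), p4 = 0.
From the singleton clause (p2), p2 = 1.
Now (~p2) is unsatisfied and unit — conflict.
Undo p8 and try p8 = 0.
From the singleton clause (~p2), p2 = 0.
From the singleton clause (~p5), p5 = 0.
From the singleton clause (~p4), p4 = 0.
Now (p4) is unsatisfied and unit — conflict.
Neither p8 = 1 nor p8 = 0 works.
Undo p3 and try p3 = 0.
From the singleton clause (~p5), p5 = 0.
From the singleton clause (~p8), p8 = 0.
From the singleton clause (~p2), p2 = 0.
From the singleton clause (~p4), p4 = 0.
Now (p4) is unsatisfied and unit — conflict.
Neither p3 = 1 nor p3 = 0 works.
Undo p6 and try p6 = 0.
From the singleton clause (~p2), p2 = 0.
From the singleton clause (~p5), p5 = 0.
From the singleton clause (~p3), p3 = 0.
From the singleton clause (p4), p4 = 1.
From the singleton clause (~p8), p8 = 0.
Now (p8) is unsatisfied and unit — conflict.
Neither p6 = 1 nor p6 = 0 works.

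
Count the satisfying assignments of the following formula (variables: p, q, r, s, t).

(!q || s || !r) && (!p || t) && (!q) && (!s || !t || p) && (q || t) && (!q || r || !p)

6

There are 2^5 = 32 truth assignments over (p, q, r, s, t).
Split on q. With q = true, the clauses containing q are satisfied and !q drops from the rest; 0 of the 2^4 = 16 assignments to the other variables satisfy what remains.
With q = false, by the same count on the reduced clause set, 6 assignments work.
Total: 0 + 6 = 6.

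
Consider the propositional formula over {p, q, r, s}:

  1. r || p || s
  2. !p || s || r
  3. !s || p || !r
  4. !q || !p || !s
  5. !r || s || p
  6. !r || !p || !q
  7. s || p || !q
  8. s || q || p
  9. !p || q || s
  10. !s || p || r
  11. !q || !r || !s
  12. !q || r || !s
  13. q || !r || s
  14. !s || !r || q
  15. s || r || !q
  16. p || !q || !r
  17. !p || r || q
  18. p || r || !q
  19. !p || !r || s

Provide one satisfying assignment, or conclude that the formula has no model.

Branch on r: set r = true.
Branch on s: set s = false.
The clause (p) is unit, so p = true.
But (!p) is also a unit clause — contradiction.
Backtrack on s: now try s = true.
The clause (p) is unit, so p = true.
The clause (!q) is unit, so q = false.
But (q) is also a unit clause — contradiction.
Both values of s lead to a conflict.
Backtrack on r: now try r = false.
Branch on p: set p = true.
The clause (s) is unit, so s = true.
The clause (!q) is unit, so q = false.
But (q) is also a unit clause — contradiction.
Backtrack on p: now try p = false.
The clause (s) is unit, so s = true.
But (!s) is also a unit clause — contradiction.
Both values of p lead to a conflict.
Both values of r lead to a conflict.

UNSATISFIABLE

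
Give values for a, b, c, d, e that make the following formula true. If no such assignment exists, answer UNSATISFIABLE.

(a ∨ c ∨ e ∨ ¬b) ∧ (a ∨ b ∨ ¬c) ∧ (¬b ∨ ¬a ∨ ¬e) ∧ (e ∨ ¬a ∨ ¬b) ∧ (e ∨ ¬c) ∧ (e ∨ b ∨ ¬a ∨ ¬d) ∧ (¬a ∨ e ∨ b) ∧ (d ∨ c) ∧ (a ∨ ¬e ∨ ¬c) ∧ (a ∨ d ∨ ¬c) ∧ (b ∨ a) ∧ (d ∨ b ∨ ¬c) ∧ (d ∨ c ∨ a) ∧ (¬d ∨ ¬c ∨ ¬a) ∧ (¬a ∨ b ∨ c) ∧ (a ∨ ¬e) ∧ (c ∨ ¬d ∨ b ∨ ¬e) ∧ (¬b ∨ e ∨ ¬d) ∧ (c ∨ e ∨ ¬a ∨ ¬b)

Case e = True:
The clause (a) is unit, so a = True.
The clause (¬b) is unit, so b = False.
The clause (c) is unit, so c = True.
The clause (d) is unit, so d = True.
That conflicts with the unit clause (¬d).
Undo e and try e = False.
The clause (¬c) is unit, so c = False.
The clause (d) is unit, so d = True.
The clause (¬b) is unit, so b = False.
The clause (¬a) is unit, so a = False.
That conflicts with the unit clause (a).
Both values of e lead to a conflict.

UNSATISFIABLE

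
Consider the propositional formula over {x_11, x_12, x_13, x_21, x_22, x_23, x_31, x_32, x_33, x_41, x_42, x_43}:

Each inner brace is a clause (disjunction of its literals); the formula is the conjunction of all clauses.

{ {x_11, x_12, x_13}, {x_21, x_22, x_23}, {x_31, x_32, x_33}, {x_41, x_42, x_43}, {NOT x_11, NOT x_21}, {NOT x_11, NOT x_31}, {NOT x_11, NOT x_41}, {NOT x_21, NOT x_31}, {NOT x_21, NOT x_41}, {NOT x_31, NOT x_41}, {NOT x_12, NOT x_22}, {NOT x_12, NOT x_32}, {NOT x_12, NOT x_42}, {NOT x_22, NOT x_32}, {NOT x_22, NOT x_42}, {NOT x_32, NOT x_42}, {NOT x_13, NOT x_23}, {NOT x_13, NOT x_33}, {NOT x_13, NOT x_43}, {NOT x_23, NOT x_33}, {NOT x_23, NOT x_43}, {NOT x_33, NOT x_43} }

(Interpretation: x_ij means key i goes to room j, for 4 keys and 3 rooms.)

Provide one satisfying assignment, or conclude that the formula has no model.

UNSATISFIABLE

Try x_11 = false.
Try x_12 = true.
The clause (NOT x_22) is unit, so x_22 = false.
The clause (NOT x_32) is unit, so x_32 = false.
The clause (NOT x_42) is unit, so x_42 = false.
Try x_21 = true.
The clause (NOT x_31) is unit, so x_31 = false.
The clause (x_33) is unit, so x_33 = true.
The clause (NOT x_41) is unit, so x_41 = false.
The clause (x_43) is unit, so x_43 = true.
But (NOT x_43) is also a unit clause — contradiction.
Backtrack on x_21: now try x_21 = false.
The clause (x_23) is unit, so x_23 = true.
The clause (NOT x_13) is unit, so x_13 = false.
The clause (NOT x_33) is unit, so x_33 = false.
The clause (x_31) is unit, so x_31 = true.
The clause (NOT x_41) is unit, so x_41 = false.
The clause (x_43) is unit, so x_43 = true.
But (NOT x_43) is also a unit clause — contradiction.
Neither x_21 = true nor x_21 = false works.
Backtrack on x_12: now try x_12 = false.
The clause (x_13) is unit, so x_13 = true.
The clause (NOT x_23) is unit, so x_23 = false.
The clause (NOT x_33) is unit, so x_33 = false.
The clause (NOT x_43) is unit, so x_43 = false.
Try x_21 = true.
The clause (NOT x_31) is unit, so x_31 = false.
The clause (x_32) is unit, so x_32 = true.
The clause (NOT x_41) is unit, so x_41 = false.
The clause (x_42) is unit, so x_42 = true.
But (NOT x_42) is also a unit clause — contradiction.
Backtrack on x_21: now try x_21 = false.
The clause (x_22) is unit, so x_22 = true.
The clause (NOT x_32) is unit, so x_32 = false.
The clause (x_31) is unit, so x_31 = true.
The clause (NOT x_41) is unit, so x_41 = false.
The clause (x_42) is unit, so x_42 = true.
But (NOT x_42) is also a unit clause — contradiction.
Neither x_21 = true nor x_21 = false works.
Neither x_12 = true nor x_12 = false works.
Backtrack on x_11: now try x_11 = true.
The clause (NOT x_21) is unit, so x_21 = false.
The clause (NOT x_31) is unit, so x_31 = false.
The clause (NOT x_41) is unit, so x_41 = false.
Try x_22 = true.
The clause (NOT x_12) is unit, so x_12 = false.
The clause (NOT x_32) is unit, so x_32 = false.
The clause (x_33) is unit, so x_33 = true.
The clause (NOT x_42) is unit, so x_42 = false.
The clause (x_43) is unit, so x_43 = true.
But (NOT x_43) is also a unit clause — contradiction.
Backtrack on x_22: now try x_22 = false.
The clause (x_23) is unit, so x_23 = true.
The clause (NOT x_13) is unit, so x_13 = false.
The clause (NOT x_33) is unit, so x_33 = false.
The clause (x_32) is unit, so x_32 = true.
The clause (NOT x_12) is unit, so x_12 = false.
The clause (NOT x_42) is unit, so x_42 = false.
The clause (x_43) is unit, so x_43 = true.
But (NOT x_43) is also a unit clause — contradiction.
Neither x_22 = true nor x_22 = false works.
Neither x_11 = true nor x_11 = false works.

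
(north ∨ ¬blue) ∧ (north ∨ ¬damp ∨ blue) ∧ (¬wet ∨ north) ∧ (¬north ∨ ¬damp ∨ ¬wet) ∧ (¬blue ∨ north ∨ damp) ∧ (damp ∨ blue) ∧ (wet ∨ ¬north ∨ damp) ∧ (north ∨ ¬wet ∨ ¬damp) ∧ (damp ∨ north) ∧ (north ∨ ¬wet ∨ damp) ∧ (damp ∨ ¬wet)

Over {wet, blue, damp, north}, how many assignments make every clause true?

2

There are 2^4 = 16 truth assignments over (wet, blue, damp, north).
Check each against the 11 clauses (columns in the order wet, blue, damp, north):
  F F F F  ✗ fails (damp ∨ blue)
  F F F T  ✗ fails (damp ∨ blue)
  F F T F  ✗ fails (north ∨ ¬damp ∨ blue)
  F F T T  ✓ satisfies all
  F T F F  ✗ fails (north ∨ ¬blue)
  F T F T  ✗ fails (wet ∨ ¬north ∨ damp)
  F T T F  ✗ fails (north ∨ ¬blue)
  F T T T  ✓ satisfies all
  T F F F  ✗ fails (¬wet ∨ north)
  T F F T  ✗ fails (damp ∨ blue)
  T F T F  ✗ fails (north ∨ ¬damp ∨ blue)
  T F T T  ✗ fails (¬north ∨ ¬damp ∨ ¬wet)
  T T F F  ✗ fails (north ∨ ¬blue)
  T T F T  ✗ fails (damp ∨ ¬wet)
  T T T F  ✗ fails (north ∨ ¬blue)
  T T T T  ✗ fails (¬north ∨ ¬damp ∨ ¬wet)
2 of the 16 rows are models.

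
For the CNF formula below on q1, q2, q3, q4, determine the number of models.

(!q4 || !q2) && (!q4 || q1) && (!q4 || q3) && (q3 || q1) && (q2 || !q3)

There are 2^4 = 16 truth assignments over (q1, q2, q3, q4).
Check each against the 5 clauses (columns in the order q1, q2, q3, q4):
  F F F F  ✗ fails (q3 || q1)
  F F F T  ✗ fails (!q4 || q1)
  F F T F  ✗ fails (q2 || !q3)
  F F T T  ✗ fails (!q4 || q1)
  F T F F  ✗ fails (q3 || q1)
  F T F T  ✗ fails (!q4 || !q2)
  F T T F  ✓ satisfies all
  F T T T  ✗ fails (!q4 || !q2)
  T F F F  ✓ satisfies all
  T F F T  ✗ fails (!q4 || q3)
  T F T F  ✗ fails (q2 || !q3)
  T F T T  ✗ fails (q2 || !q3)
  T T F F  ✓ satisfies all
  T T F T  ✗ fails (!q4 || !q2)
  T T T F  ✓ satisfies all
  T T T T  ✗ fails (!q4 || !q2)
4 of the 16 rows are models.

4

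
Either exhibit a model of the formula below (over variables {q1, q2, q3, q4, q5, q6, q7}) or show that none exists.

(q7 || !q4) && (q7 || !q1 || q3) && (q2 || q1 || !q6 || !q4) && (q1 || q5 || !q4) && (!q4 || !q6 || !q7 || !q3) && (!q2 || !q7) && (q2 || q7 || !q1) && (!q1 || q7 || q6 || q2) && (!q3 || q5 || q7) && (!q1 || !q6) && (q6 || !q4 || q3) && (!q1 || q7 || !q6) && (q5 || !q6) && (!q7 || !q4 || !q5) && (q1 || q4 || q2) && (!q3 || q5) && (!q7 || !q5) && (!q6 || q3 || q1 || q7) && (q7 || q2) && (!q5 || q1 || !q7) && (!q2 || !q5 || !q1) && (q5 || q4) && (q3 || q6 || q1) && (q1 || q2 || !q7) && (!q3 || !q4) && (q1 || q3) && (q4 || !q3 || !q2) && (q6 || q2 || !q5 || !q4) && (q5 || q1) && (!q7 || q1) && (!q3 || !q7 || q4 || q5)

Case q7 = true:
Unit clause (!q2) forces q2 = false.
Unit clause (!q5) forces q5 = false.
Unit clause (!q6) forces q6 = false.
Unit clause (!q3) forces q3 = false.
Unit clause (!q4) forces q4 = false.
That conflicts with the unit clause (q4).
Backtrack on q7: now try q7 = false.
Unit clause (!q4) forces q4 = false.
Unit clause (q2) forces q2 = true.
Unit clause (q5) forces q5 = true.
Unit clause (!q1) forces q1 = false.
Unit clause (q3) forces q3 = true.
That conflicts with the unit clause (!q3).
Either choice for q7 ends in contradiction.

UNSATISFIABLE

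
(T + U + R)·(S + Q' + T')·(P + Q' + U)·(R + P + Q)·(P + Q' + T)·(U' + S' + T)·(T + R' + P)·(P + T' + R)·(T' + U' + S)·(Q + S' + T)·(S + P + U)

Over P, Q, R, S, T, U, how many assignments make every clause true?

There are 2^6 = 64 truth assignments over (P, Q, R, S, T, U).
Split on S. With S = 1, the clauses containing S are satisfied and S' drops from the rest; 12 of the 2^5 = 32 assignments to the other variables satisfy what remains.
With S = 0, by the same count on the reduced clause set, 8 assignments work.
(One model: P=F, Q=F, R=T, S=T, T=T, U=F.)
Total: 12 + 8 = 20.

20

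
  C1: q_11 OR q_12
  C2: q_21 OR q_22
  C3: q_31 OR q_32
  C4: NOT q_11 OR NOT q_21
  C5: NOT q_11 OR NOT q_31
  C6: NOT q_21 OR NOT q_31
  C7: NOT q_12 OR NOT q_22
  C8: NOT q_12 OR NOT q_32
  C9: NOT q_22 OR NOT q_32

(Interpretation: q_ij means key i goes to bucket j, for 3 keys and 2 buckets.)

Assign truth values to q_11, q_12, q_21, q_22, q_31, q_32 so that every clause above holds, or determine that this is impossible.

Case q_11 = true:
The clause (NOT q_21) is unit, so q_21 = false.
The clause (q_22) is unit, so q_22 = true.
The clause (NOT q_31) is unit, so q_31 = false.
The clause (q_32) is unit, so q_32 = true.
That conflicts with the unit clause (NOT q_32).
That branch fails; take q_11 = false instead.
The clause (q_12) is unit, so q_12 = true.
The clause (NOT q_22) is unit, so q_22 = false.
The clause (q_21) is unit, so q_21 = true.
The clause (NOT q_31) is unit, so q_31 = false.
The clause (q_32) is unit, so q_32 = true.
That conflicts with the unit clause (NOT q_32).
Neither q_11 = true nor q_11 = false works.

UNSATISFIABLE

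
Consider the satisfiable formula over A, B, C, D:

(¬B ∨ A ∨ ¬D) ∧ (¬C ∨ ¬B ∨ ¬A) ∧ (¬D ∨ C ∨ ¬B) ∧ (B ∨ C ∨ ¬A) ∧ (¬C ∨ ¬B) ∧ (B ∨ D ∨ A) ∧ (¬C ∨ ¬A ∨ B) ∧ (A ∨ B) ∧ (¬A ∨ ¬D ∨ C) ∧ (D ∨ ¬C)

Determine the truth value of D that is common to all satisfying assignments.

Suppose D = True.
Branch on B: set B = False.
The clause (A) is unit, so A = True.
The clause (C) is unit, so C = True.
But (¬C) is also a unit clause — contradiction.
Backtrack on B: now try B = True.
The clause (A) is unit, so A = True.
The clause (¬C) is unit, so C = False.
But (C) is also a unit clause — contradiction.
Neither B = True nor B = False works.
So every satisfying assignment has D = False.

False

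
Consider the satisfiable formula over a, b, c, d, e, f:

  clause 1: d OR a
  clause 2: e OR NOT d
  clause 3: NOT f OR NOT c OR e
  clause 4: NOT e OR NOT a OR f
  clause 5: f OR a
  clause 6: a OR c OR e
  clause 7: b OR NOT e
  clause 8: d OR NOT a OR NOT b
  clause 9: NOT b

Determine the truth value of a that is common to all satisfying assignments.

Suppose a = false.
(d) alone gives d = true.
(e) alone gives e = true.
(f) alone gives f = true.
(b) alone gives b = true.
But (NOT b) is also a unit clause — contradiction.
So every satisfying assignment has a = True.

True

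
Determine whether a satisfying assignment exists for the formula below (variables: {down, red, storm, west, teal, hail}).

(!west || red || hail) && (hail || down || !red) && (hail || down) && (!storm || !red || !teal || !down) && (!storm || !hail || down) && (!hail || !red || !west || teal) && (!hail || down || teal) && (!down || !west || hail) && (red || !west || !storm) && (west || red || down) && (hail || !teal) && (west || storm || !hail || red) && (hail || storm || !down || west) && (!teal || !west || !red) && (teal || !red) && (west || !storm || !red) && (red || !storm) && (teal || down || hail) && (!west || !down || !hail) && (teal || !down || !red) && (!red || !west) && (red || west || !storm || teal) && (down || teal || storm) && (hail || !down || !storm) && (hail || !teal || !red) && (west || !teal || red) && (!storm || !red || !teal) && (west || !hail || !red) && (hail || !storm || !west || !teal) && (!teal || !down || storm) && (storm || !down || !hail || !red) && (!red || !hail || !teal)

Case hail = true:
Case storm = false:
Case down = false:
Unit clause (teal) forces teal = true.
Unit clause (!red) forces red = false.
Unit clause (west) forces west = true.
Every clause now holds.
A satisfying assignment: down=false, red=false, storm=false, west=true, teal=true, hail=true.

Yes, satisfiable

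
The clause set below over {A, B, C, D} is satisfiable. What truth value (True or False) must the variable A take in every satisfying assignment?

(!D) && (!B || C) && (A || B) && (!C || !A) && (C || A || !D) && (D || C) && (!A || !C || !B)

False

Suppose A = true.
(!D) alone gives D = false.
(!C) alone gives C = false.
But (C) is also a unit clause — contradiction.
So every satisfying assignment has A = False.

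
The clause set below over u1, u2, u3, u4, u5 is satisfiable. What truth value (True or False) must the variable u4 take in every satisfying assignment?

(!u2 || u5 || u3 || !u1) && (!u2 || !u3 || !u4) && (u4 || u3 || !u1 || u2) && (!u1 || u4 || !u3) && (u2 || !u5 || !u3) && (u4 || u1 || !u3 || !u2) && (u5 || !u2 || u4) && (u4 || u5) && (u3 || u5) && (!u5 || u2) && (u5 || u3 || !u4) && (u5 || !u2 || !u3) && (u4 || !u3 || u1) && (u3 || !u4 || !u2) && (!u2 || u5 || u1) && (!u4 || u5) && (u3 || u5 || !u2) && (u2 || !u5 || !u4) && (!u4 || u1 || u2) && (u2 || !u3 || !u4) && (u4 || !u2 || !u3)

False

Suppose u4 = true.
(u5) alone gives u5 = true.
(u2) alone gives u2 = true.
(!u3) alone gives u3 = false.
But (u3) is also a unit clause — contradiction.
So every satisfying assignment has u4 = False.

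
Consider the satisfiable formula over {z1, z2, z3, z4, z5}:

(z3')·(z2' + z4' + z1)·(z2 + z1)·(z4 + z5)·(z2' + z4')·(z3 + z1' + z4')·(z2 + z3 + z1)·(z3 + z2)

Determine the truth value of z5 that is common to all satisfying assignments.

Suppose z5 = 0.
From the singleton clause (z3'), z3 = 0.
From the singleton clause (z4), z4 = 1.
From the singleton clause (z2'), z2 = 0.
That conflicts with the unit clause (z2).
So every satisfying assignment has z5 = True.

True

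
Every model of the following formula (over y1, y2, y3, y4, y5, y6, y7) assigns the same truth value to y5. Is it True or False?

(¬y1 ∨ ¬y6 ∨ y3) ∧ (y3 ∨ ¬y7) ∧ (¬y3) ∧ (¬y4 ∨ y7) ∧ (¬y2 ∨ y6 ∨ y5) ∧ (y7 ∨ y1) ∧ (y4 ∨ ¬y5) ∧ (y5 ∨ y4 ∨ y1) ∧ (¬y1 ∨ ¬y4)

False

Suppose y5 = True.
(¬y3) alone gives y3 = False.
(¬y7) alone gives y7 = False.
(¬y4) alone gives y4 = False.
But (y4) is also a unit clause — contradiction.
So every satisfying assignment has y5 = False.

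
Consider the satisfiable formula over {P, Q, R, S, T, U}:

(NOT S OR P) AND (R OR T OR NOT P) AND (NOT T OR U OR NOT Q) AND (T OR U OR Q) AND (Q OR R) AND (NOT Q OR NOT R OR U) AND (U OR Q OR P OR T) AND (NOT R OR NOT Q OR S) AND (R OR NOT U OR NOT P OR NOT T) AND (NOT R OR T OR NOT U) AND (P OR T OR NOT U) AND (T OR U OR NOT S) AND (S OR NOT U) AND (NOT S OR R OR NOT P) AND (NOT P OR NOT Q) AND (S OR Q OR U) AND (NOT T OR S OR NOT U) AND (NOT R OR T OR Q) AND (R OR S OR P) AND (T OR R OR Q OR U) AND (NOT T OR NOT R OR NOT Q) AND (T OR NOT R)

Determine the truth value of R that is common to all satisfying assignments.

True

Suppose R = false.
From the singleton clause (Q), Q = true.
From the singleton clause (NOT P), P = false.
From the singleton clause (NOT S), S = false.
That conflicts with the unit clause (S).
So every satisfying assignment has R = True.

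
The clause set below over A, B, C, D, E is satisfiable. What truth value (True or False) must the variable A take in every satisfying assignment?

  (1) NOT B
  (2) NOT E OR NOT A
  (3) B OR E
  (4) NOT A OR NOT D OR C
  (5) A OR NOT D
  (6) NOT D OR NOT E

False

Suppose A = true.
(NOT B) alone gives B = false.
(NOT E) alone gives E = false.
That conflicts with the unit clause (E).
So every satisfying assignment has A = False.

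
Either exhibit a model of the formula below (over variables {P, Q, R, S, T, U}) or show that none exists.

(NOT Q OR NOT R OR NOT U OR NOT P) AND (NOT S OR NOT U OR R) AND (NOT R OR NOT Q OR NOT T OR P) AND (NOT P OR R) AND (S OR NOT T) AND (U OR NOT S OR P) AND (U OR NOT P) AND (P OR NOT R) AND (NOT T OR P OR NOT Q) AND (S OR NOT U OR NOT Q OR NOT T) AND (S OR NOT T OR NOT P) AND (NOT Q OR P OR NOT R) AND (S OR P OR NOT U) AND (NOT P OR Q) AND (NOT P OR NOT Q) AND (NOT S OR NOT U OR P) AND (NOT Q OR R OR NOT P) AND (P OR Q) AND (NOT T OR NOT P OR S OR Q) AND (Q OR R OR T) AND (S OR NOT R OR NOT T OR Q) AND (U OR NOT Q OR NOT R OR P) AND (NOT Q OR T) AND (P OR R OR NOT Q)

UNSATISFIABLE

Branch on P: set P = false.
From the singleton clause (NOT R), R = false.
From the singleton clause (Q), Q = true.
That conflicts with the unit clause (NOT Q).
Undo P and try P = true.
From the singleton clause (R), R = true.
From the singleton clause (U), U = true.
From the singleton clause (NOT Q), Q = false.
That conflicts with the unit clause (Q).
Both values of P lead to a conflict.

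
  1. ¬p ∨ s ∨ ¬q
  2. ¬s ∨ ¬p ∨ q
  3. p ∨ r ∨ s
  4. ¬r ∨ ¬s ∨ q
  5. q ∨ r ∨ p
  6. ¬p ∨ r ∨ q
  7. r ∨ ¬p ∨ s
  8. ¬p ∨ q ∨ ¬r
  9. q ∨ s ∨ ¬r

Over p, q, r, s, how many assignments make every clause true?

There are 2^4 = 16 truth assignments over (p, q, r, s).
Check each against the 9 clauses (columns in the order p, q, r, s):
  F F F F  ✗ fails (p ∨ r ∨ s)
  F F F T  ✗ fails (q ∨ r ∨ p)
  F F T F  ✗ fails (q ∨ s ∨ ¬r)
  F F T T  ✗ fails (¬r ∨ ¬s ∨ q)
  F T F F  ✗ fails (p ∨ r ∨ s)
  F T F T  ✓ satisfies all
  F T T F  ✓ satisfies all
  F T T T  ✓ satisfies all
  T F F F  ✗ fails (¬p ∨ r ∨ q)
  T F F T  ✗ fails (¬s ∨ ¬p ∨ q)
  T F T F  ✗ fails (¬p ∨ q ∨ ¬r)
  T F T T  ✗ fails (¬s ∨ ¬p ∨ q)
  T T F F  ✗ fails (¬p ∨ s ∨ ¬q)
  T T F T  ✓ satisfies all
  T T T F  ✗ fails (¬p ∨ s ∨ ¬q)
  T T T T  ✓ satisfies all
5 of the 16 rows are models.

5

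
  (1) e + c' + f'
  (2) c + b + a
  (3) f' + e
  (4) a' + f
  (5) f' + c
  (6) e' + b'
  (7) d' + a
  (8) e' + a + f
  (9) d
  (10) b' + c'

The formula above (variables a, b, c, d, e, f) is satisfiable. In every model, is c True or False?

True

Suppose c = 0.
The clause (f') is unit, so f = 0.
The clause (a') is unit, so a = 0.
The clause (b) is unit, so b = 1.
The clause (e') is unit, so e = 0.
The clause (d') is unit, so d = 0.
Now (d) is unsatisfied and unit — conflict.
So every satisfying assignment has c = True.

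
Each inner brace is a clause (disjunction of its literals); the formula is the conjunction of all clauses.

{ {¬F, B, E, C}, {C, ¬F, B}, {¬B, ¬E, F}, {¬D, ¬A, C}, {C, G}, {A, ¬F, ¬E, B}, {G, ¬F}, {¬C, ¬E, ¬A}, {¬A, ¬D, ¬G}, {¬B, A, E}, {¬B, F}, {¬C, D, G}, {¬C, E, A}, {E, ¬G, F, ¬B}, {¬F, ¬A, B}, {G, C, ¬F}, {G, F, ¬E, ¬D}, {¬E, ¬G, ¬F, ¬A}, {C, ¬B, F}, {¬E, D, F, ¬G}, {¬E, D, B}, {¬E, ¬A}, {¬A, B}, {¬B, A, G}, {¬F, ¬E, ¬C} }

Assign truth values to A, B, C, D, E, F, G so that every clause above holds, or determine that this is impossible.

A ↦ False; B ↦ False; C ↦ False; D ↦ False; E ↦ False; F ↦ False; G ↦ True

Try C = False.
The clause (G) is unit, so G = True.
Try F = False.
The clause (¬B) is unit, so B = False.
The clause (¬A) is unit, so A = False.
Try E = False.
No clause remains; D is free.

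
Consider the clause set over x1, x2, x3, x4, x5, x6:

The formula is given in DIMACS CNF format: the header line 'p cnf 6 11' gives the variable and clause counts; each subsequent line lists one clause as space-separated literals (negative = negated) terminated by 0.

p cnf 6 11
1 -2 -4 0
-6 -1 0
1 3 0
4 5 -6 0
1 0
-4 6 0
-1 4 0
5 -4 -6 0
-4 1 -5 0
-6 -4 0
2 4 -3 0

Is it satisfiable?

No, unsatisfiable

From the singleton clause (x1), x1 = True.
From the singleton clause (¬x6), x6 = False.
From the singleton clause (¬x4), x4 = False.
That conflicts with the unit clause (x4).
No assignment satisfies every clause.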